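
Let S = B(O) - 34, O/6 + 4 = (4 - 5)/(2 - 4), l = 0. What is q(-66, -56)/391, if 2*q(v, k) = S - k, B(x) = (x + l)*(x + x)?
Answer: 452/391 ≈ 1.1560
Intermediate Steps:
O = -21 (O = -24 + 6*((4 - 5)/(2 - 4)) = -24 + 6*(-1/(-2)) = -24 + 6*(-1*(-1/2)) = -24 + 6*(1/2) = -24 + 3 = -21)
B(x) = 2*x**2 (B(x) = (x + 0)*(x + x) = x*(2*x) = 2*x**2)
S = 848 (S = 2*(-21)**2 - 34 = 2*441 - 34 = 882 - 34 = 848)
q(v, k) = 424 - k/2 (q(v, k) = (848 - k)/2 = 424 - k/2)
q(-66, -56)/391 = (424 - 1/2*(-56))/391 = (424 + 28)*(1/391) = 452*(1/391) = 452/391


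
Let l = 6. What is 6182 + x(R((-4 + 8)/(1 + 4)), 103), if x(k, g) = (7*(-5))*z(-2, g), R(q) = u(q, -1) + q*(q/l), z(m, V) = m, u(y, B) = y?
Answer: 6252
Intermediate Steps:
R(q) = q + q²/6 (R(q) = q + q*(q/6) = q + q²/6)
x(k, g) = 70 (x(k, g) = (7*(-5))*(-2) = -35*(-2) = 70)
6182 + x(R((-4 + 8)/(1 + 4)), 103) = 6182 + 70 = 6252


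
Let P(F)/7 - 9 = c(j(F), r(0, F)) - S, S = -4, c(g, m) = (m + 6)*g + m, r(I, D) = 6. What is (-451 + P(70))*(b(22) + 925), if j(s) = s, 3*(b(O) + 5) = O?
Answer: 5157828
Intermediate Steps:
b(O) = -5 + O/3
c(g, m) = m + g*(6 + m) (c(g, m) = (6 + m)*g + m = g*(6 + m) + m = m + g*(6 + m))
P(F) = 133 + 84*F (P(F) = 63 + 7*((6 + 6*F + F*6) - 1*(-4)) = 63 + 7*((6 + 6*F + 6*F) + 4) = 63 + 7*((6 + 12*F) + 4) = 63 + 7*(10 + 12*F) = 63 + (70 + 84*F) = 133 + 84*F)
(-451 + P(70))*(b(22) + 925) = (-451 + (133 + 84*70))*((-5 + (1/3)*22) + 925) = (-451 + (133 + 5880))*((-5 + 22/3) + 925) = (-451 + 6013)*(7/3 + 925) = 5562*(2782/3) = 5157828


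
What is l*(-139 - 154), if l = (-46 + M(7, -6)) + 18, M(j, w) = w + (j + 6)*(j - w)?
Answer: -39555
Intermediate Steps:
M(j, w) = w + (6 + j)*(j - w)
l = 135 (l = (-46 + (7² - 5*(-6) + 6*7 - 1*7*(-6))) + 18 = (-46 + (49 + 30 + 42 + 42)) + 18 = (-46 + 163) + 18 = 117 + 18 = 135)
l*(-139 - 154) = 135*(-139 - 154) = 135*(-293) = -39555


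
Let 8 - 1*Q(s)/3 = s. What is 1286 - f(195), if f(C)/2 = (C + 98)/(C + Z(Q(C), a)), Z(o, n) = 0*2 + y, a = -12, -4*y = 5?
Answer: 994306/775 ≈ 1283.0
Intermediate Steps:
y = -5/4 (y = -1/4*5 = -5/4 ≈ -1.2500)
Q(s) = 24 - 3*s
Z(o, n) = -5/4 (Z(o, n) = 0*2 - 5/4 = 0 - 5/4 = -5/4)
f(C) = 2*(98 + C)/(-5/4 + C) (f(C) = 2*((C + 98)/(C - 5/4)) = 2*((98 + C)/(-5/4 + C)) = 2*(98 + C)/(-5/4 + C))
1286 - f(195) = 1286 - 8*(98 + 195)/(-5 + 4*195) = 1286 - 8*293/(-5 + 780) = 1286 - 8*293/775 = 1286 - 1*2344/775 = 1286 - 2344/775 = 994306/775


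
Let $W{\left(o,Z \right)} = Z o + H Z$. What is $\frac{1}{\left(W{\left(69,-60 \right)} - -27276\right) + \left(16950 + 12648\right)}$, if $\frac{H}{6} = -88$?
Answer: $\frac{1}{84414} \approx 1.1846 \cdot 10^{-5}$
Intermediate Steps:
$H = -528$ ($H = 6 \left(-88\right) = -528$)
$W{\left(o,Z \right)} = - 528 Z + Z o$ ($W{\left(o,Z \right)} = Z o - 528 Z = - 528 Z + Z o$)
$\frac{1}{\left(W{\left(69,-60 \right)} - -27276\right) + \left(16950 + 12648\right)} = \frac{1}{\left(- 60 \left(-528 + 69\right) - -27276\right) + \left(16950 + 12648\right)} = \frac{1}{\left(\left(-60\right) \left(-459\right) + 27276\right) + 29598} = \frac{1}{\left(27540 + 27276\right) + 29598} = \frac{1}{54816 + 29598} = \frac{1}{84414}$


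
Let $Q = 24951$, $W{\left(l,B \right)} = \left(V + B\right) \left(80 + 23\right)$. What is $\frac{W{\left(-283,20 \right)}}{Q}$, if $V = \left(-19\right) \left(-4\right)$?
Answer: $\frac{3296}{8317} \approx 0.3963$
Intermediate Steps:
$V = 76$
$W{\left(l,B \right)} = 7828 + 103 B$ ($W{\left(l,B \right)} = \left(76 + B\right) \left(80 + 23\right) = \left(76 + B\right) 103 = 7828 + 103 B$)
$\frac{W{\left(-283,20 \right)}}{Q} = \frac{7828 + 103 \cdot 20}{24951} = \left(7828 + 2060\right) \frac{1}{24951} = 9888 \cdot \frac{1}{24951} = \frac{3296}{8317}$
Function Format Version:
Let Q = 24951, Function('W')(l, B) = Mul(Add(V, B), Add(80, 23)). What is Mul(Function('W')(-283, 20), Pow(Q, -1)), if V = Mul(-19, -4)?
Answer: Rational(3296, 8317) ≈ 0.39630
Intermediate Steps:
V = 76
Function('W')(l, B) = Add(7828, Mul(103, B)) (Function('W')(l, B) = Mul(Add(76, B), Add(80, 23)) = Mul(Add(76, B), 103) = Add(7828, Mul(103, B)))
Mul(Function('W')(-283, 20), Pow(Q, -1)) = Mul(Add(7828, Mul(103, 20)), Pow(24951, -1)) = Mul(Add(7828, 2060), Rational(1, 24951)) = Mul(9888, Rational(1, 24951)) = Rational(3296, 8317)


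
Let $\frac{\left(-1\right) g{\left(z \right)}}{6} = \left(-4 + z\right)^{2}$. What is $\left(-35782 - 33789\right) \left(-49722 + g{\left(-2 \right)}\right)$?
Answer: $3474236598$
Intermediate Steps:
$g{\left(z \right)} = - 6 \left(-4 + z\right)^{2}$
$\left(-35782 - 33789\right) \left(-49722 + g{\left(-2 \right)}\right) = \left(-35782 - 33789\right) \left(-49722 - 6 \left(-4 - 2\right)^{2}\right) = - 69571 \left(-49722 - 6 \left(-6\right)^{2}\right) = - 69571 \left(-49722 - 216\right) = \left(-69571\right) \left(-49938\right) = 3474236598$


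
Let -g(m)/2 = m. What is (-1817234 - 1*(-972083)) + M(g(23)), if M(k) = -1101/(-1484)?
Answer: -1254202983/1484 ≈ -8.4515e+5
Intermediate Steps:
g(m) = -2*m
M(k) = 1101/1484 (M(k) = -1101*(-1/1484) = 1101/1484)
(-1817234 - 1*(-972083)) + M(g(23)) = (-1817234 - 1*(-972083)) + 1101/1484 = (-1817234 + 972083) + 1101/1484 = -845151 + 1101/1484 = -1254202983/1484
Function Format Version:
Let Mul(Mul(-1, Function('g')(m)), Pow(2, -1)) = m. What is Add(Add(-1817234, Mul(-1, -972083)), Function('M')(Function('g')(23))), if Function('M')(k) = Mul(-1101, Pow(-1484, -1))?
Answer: Rational(-1254202983, 1484) ≈ -8.4515e+5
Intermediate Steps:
Function('g')(m) = Mul(-2, m)
Function('M')(k) = Rational(1101, 1484) (Function('M')(k) = Mul(-1101, Rational(-1, 1484)) = Rational(1101, 1484))
Add(Add(-1817234, Mul(-1, -972083)), Function('M')(Function('g')(23))) = Add(Add(-1817234, Mul(-1, -972083)), Rational(1101, 1484)) = Add(Add(-1817234, 972083), Rational(1101, 1484)) = Add(-845151, Rational(1101, 1484)) = Rational(-1254202983, 1484)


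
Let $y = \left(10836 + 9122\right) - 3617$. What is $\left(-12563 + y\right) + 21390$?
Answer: $25168$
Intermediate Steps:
$y = 16341$ ($y = 19958 - 3617 = 16341$)
$\left(-12563 + y\right) + 21390 = \left(-12563 + 16341\right) + 21390 = 3778 + 21390 = 25168$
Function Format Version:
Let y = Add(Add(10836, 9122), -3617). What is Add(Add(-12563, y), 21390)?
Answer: 25168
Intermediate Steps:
y = 16341 (y = Add(19958, -3617) = 16341)
Add(Add(-12563, y), 21390) = Add(Add(-12563, 16341), 21390) = Add(3778, 21390) = 25168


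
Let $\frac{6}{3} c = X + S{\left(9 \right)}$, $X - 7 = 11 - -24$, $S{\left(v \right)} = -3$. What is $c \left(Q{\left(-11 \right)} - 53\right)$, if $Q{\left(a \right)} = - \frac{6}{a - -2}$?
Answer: $- \frac{2041}{2} \approx -1020.5$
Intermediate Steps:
$Q{\left(a \right)} = - \frac{6}{2 + a}$ ($Q{\left(a \right)} = - \frac{6}{a + 2} = - \frac{6}{2 + a}$)
$X = 42$ ($X = 7 + \left(11 - -24\right) = 7 + \left(11 + 24\right) = 7 + 35 = 42$)
$c = \frac{39}{2}$ ($c = \frac{42 - 3}{2} = \frac{1}{2} \cdot 39 = \frac{39}{2} \approx 19.5$)
$c \left(Q{\left(-11 \right)} - 53\right) = \frac{39 \left(- \frac{6}{2 - 11} - 53\right)}{2} = \frac{39 \left(- \frac{6}{-9} - 53\right)}{2} = \frac{39 \left(\left(-6\right) \left(- \frac{1}{9}\right) - 53\right)}{2} = \frac{39 \left(\frac{2}{3} - 53\right)}{2} = \frac{39}{2} \left(- \frac{157}{3}\right) = - \frac{2041}{2}$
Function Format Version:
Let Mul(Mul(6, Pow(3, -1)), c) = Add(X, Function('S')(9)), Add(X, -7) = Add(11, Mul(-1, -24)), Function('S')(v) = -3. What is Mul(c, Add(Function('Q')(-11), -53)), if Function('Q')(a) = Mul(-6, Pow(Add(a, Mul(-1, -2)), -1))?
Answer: Rational(-2041, 2) ≈ -1020.5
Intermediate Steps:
Function('Q')(a) = Mul(-6, Pow(Add(2, a), -1)) (Function('Q')(a) = Mul(-6, Pow(Add(a, 2), -1)) = Mul(-6, Pow(Add(2, a), -1)))
X = 42 (X = Add(7, Add(11, Mul(-1, -24))) = Add(7, Add(11, 24)) = Add(7, 35) = 42)
c = Rational(39, 2) (c = Mul(Rational(1, 2), Add(42, -3)) = Mul(Rational(1, 2), 39) = Rational(39, 2) ≈ 19.500)
Mul(c, Add(Function('Q')(-11), -53)) = Mul(Rational(39, 2), Add(Mul(-6, Pow(Add(2, -11), -1)), -53)) = Mul(Rational(39, 2), Add(Mul(-6, Pow(-9, -1)), -53)) = Mul(Rational(39, 2), Add(Mul(-6, Rational(-1, 9)), -53)) = Mul(Rational(39, 2), Add(Rational(2, 3), -53)) = Mul(Rational(39, 2), Rational(-157, 3)) = Rational(-2041, 2)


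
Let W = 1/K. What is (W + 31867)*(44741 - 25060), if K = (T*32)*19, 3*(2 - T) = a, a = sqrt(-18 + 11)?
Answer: 8198424286873/13072 + 59043*I*sqrt(7)/26144 ≈ 6.2717e+8 + 5.9751*I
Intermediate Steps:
a = I*sqrt(7) (a = sqrt(-7) = I*sqrt(7) ≈ 2.6458*I)
T = 2 - I*sqrt(7)/3 ≈ 2.0 - 0.88192*I
K = 1216 - 608*I*sqrt(7)/3 (K = ((2 - I*sqrt(7)/3)*32)*19 = (64 - 32*I*sqrt(7)/3)*19 = 1216 - 608*I*sqrt(7)/3 ≈ 1216.0 - 536.21*I)
W = 1/(1216 - 608*I*sqrt(7)/3) ≈ 0.00068849 + 0.0003036*I
(W + 31867)*(44741 - 25060) = ((9/13072 + 3*I*sqrt(7)/26144) + 31867)*(44741 - 25060) = (416565433/13072 + 3*I*sqrt(7)/26144)*19681 = 8198424286873/13072 + 59043*I*sqrt(7)/26144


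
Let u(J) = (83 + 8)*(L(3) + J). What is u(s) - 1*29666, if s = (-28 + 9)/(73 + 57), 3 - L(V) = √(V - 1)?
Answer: -294063/10 - 91*√2 ≈ -29535.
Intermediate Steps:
L(V) = 3 - √(-1 + V) (L(V) = 3 - √(V - 1) = 3 - √(-1 + V))
s = -19/130 ≈ -0.14615
u(J) = 273 - 91*√2 + 91*J (u(J) = (83 + 8)*((3 - √(-1 + 3)) + J) = 91*((3 - √2) + J) = 91*(3 + J - √2) = 273 - 91*√2 + 91*J)
u(s) - 1*29666 = (273 - 91*√2 + 91*(-19/130)) - 1*29666 = (273 - 91*√2 - 133/10) - 29666 = (2597/10 - 91*√2) - 29666 = -294063/10 - 91*√2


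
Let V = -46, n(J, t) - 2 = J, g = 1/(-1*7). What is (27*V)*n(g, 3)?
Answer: -16146/7 ≈ -2306.6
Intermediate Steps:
g = -⅐ (g = -1*⅐ = -⅐ ≈ -0.14286)
n(J, t) = 2 + J
(27*V)*n(g, 3) = (27*(-46))*(2 - ⅐) = -1242*13/7 = -16146/7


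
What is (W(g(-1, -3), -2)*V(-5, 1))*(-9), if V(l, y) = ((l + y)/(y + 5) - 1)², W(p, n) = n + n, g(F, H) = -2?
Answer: 100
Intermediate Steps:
W(p, n) = 2*n
V(l, y) = (-1 + (l + y)/(5 + y))² (V(l, y) = ((l + y)/(5 + y) - 1)² = (-1 + (l + y)/(5 + y))²)
(W(g(-1, -3), -2)*V(-5, 1))*(-9) = ((2*(-2))*((-5 - 5)²/(5 + 1)²))*(-9) = -4*(-10)²/6²*(-9) = -400/36*(-9) = -4*25/9*(-9) = -100/9*(-9) = 100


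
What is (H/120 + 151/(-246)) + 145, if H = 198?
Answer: 359249/2460 ≈ 146.04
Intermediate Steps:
(H/120 + 151/(-246)) + 145 = (198/120 + 151/(-246)) + 145 = (198*(1/120) + 151*(-1/246)) + 145 = (33/20 - 151/246) + 145 = 2549/2460 + 145 = 359249/2460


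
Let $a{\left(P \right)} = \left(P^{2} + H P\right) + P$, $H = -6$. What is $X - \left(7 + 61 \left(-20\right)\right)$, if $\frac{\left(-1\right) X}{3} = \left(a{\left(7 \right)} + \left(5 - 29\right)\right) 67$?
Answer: $3223$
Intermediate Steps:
$a{\left(P \right)} = P^{2} - 5 P$ ($a{\left(P \right)} = \left(P^{2} - 6 P\right) + P = P^{2} - 5 P$)
$X = 2010$ ($X = - 3 \left(7 \left(-5 + 7\right) + \left(5 - 29\right)\right) 67 = - 3 \left(7 \cdot 2 + \left(5 - 29\right)\right) 67 = - 3 \left(14 - 24\right) 67 = - 3 \left(\left(-10\right) 67\right) = \left(-3\right) \left(-670\right) = 2010$)
$X - \left(7 + 61 \left(-20\right)\right) = 2010 - \left(7 + 61 \left(-20\right)\right) = 2010 - \left(7 - 1220\right) = 2010 - -1213 = 2010 + 1213 = 3223$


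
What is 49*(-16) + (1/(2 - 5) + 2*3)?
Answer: -2335/3 ≈ -778.33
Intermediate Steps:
49*(-16) + (1/(2 - 5) + 2*3) = -784 + (1/(-3) + 6) = -784 + (-⅓ + 6) = -784 + 17/3 = -2335/3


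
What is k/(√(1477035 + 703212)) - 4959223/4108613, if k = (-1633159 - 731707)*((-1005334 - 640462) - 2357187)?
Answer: -4959223/4108613 + 9466518395278*√2180247/2180247 ≈ 6.4112e+9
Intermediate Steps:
k = 9466518395278 (k = -2364866*(-1645796 - 2357187) = -2364866*(-4002983) = 9466518395278)
k/(√(1477035 + 703212)) - 4959223/4108613 = 9466518395278/(√(1477035 + 703212)) - 4959223/4108613 = 9466518395278/(√2180247) - 4959223*1/4108613 = 9466518395278*(√2180247/2180247) - 4959223/4108613 = 9466518395278*√2180247/2180247 - 4959223/4108613 = -4959223/4108613 + 9466518395278*√2180247/2180247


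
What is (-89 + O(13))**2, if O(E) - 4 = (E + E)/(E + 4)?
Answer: 2013561/289 ≈ 6967.3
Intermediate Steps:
O(E) = 4 + 2*E/(4 + E) (O(E) = 4 + (E + E)/(E + 4) = 4 + (2*E)/(4 + E) = 4 + 2*E/(4 + E))
(-89 + O(13))**2 = (-89 + 2*(8 + 3*13)/(4 + 13))**2 = (-89 + 2*(8 + 39)/17)**2 = (-89 + 2*(1/17)*47)**2 = (-89 + 94/17)**2 = (-1419/17)**2 = 2013561/289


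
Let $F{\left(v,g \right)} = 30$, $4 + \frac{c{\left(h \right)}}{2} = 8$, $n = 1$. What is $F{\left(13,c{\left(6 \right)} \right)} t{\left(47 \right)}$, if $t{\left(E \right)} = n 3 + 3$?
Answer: $180$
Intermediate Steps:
$c{\left(h \right)} = 8$ ($c{\left(h \right)} = -8 + 2 \cdot 8 = -8 + 16 = 8$)
$t{\left(E \right)} = 6$ ($t{\left(E \right)} = 1 \cdot 3 + 3 = 3 + 3 = 6$)
$F{\left(13,c{\left(6 \right)} \right)} t{\left(47 \right)} = 30 \cdot 6 = 180$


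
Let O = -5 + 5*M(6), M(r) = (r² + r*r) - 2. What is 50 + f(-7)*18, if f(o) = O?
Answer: 6260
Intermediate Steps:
M(r) = -2 + 2*r² (M(r) = (r² + r²) - 2 = 2*r² - 2 = -2 + 2*r²)
O = 345 (O = -5 + 5*(-2 + 2*6²) = -5 + 5*(-2 + 2*36) = -5 + 5*(-2 + 72) = -5 + 5*70 = -5 + 350 = 345)
f(o) = 345
50 + f(-7)*18 = 50 + 345*18 = 50 + 6210 = 6260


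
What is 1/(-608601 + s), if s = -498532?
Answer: -1/1107133 ≈ -9.0323e-7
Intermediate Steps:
1/(-608601 + s) = 1/(-608601 - 498532) = 1/(-1107133) = -1/1107133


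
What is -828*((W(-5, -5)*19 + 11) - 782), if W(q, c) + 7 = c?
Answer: 827172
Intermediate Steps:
W(q, c) = -7 + c
-828*((W(-5, -5)*19 + 11) - 782) = -828*(((-7 - 5)*19 + 11) - 782) = -828*((-12*19 + 11) - 782) = -828*((-228 + 11) - 782) = -828*(-217 - 782) = -828*(-999) = 827172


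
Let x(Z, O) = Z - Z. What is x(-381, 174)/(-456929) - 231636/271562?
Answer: -115818/135781 ≈ -0.85298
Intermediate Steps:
x(Z, O) = 0
x(-381, 174)/(-456929) - 231636/271562 = 0/(-456929) - 231636/271562 = 0*(-1/456929) - 231636*1/271562 = 0 - 115818/135781 = -115818/135781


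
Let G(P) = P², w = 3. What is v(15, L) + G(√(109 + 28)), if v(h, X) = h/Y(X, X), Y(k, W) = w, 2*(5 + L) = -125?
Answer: 142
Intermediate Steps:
L = -135/2 (L = -5 + (½)*(-125) = -5 - 125/2 = -135/2 ≈ -67.500)
Y(k, W) = 3
v(h, X) = h/3
v(15, L) + G(√(109 + 28)) = (⅓)*15 + (√(109 + 28))² = 5 + (√137)² = 5 + 137 = 142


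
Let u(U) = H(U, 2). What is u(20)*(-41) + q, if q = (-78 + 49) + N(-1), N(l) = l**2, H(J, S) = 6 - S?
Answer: -192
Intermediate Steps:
u(U) = 4 (u(U) = 6 - 1*2 = 6 - 2 = 4)
q = -28 (q = (-78 + 49) + (-1)**2 = -29 + 1 = -28)
u(20)*(-41) + q = 4*(-41) - 28 = -164 - 28 = -192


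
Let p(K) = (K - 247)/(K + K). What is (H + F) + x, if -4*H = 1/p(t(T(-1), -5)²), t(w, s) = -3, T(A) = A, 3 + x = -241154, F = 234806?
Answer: -3023067/476 ≈ -6351.0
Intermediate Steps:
x = -241157 (x = -3 - 241154 = -241157)
p(K) = (-247 + K)/(2*K) (p(K) = (-247 + K)/((2*K)) = (-247 + K)*(1/(2*K)) = (-247 + K)/(2*K))
H = 9/476 (H = -18/(-247 + (-3)²)/4 = -18/(-247 + 9)/4 = -1/(4*((½)*(⅑)*(-238))) = -1/(4*(-119/9)) = -¼*(-9/119) = 9/476 ≈ 0.018908)
(H + F) + x = (9/476 + 234806) - 241157 = 111767665/476 - 241157 = -3023067/476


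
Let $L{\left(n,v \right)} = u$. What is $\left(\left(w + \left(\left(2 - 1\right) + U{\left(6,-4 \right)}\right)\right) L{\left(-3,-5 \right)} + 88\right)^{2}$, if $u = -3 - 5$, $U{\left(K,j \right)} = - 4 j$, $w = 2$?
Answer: $4096$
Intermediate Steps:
$u = -8$ ($u = -3 - 5 = -8$)
$L{\left(n,v \right)} = -8$
$\left(\left(w + \left(\left(2 - 1\right) + U{\left(6,-4 \right)}\right)\right) L{\left(-3,-5 \right)} + 88\right)^{2} = \left(\left(2 + \left(\left(2 - 1\right) - -16\right)\right) \left(-8\right) + 88\right)^{2} = \left(\left(2 + \left(1 + 16\right)\right) \left(-8\right) + 88\right)^{2} = \left(\left(2 + 17\right) \left(-8\right) + 88\right)^{2} = \left(19 \left(-8\right) + 88\right)^{2} = \left(-152 + 88\right)^{2} = \left(-64\right)^{2} = 4096$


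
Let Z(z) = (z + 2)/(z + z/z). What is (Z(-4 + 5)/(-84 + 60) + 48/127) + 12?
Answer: 25025/2032 ≈ 12.315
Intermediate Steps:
Z(z) = (2 + z)/(1 + z) (Z(z) = (2 + z)/(z + 1) = (2 + z)/(1 + z))
(Z(-4 + 5)/(-84 + 60) + 48/127) + 12 = (((2 + (-4 + 5))/(1 + (-4 + 5)))/(-84 + 60) + 48/127) + 12 = (((2 + 1)/(1 + 1))/(-24) + 48*(1/127)) + 12 = ((3/2)*(-1/24) + 48/127) + 12 = (-1/16 + 48/127) + 12 = 641/2032 + 12 = 25025/2032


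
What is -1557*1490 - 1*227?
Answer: -2320157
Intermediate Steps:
-1557*1490 - 1*227 = -2319930 - 227 = -2320157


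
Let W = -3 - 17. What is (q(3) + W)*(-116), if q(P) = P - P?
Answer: 2320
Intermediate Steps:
q(P) = 0
W = -20
(q(3) + W)*(-116) = (0 - 20)*(-116) = -20*(-116) = 2320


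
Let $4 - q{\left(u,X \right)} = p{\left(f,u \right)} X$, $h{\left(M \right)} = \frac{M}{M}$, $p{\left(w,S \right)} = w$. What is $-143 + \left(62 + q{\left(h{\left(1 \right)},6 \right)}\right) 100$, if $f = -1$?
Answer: $7057$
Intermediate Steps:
$h{\left(M \right)} = 1$
$q{\left(u,X \right)} = 4 + X$ ($q{\left(u,X \right)} = 4 - - X = 4 + X$)
$-143 + \left(62 + q{\left(h{\left(1 \right)},6 \right)}\right) 100 = -143 + \left(62 + \left(4 + 6\right)\right) 100 = -143 + \left(62 + 10\right) 100 = -143 + 72 \cdot 100 = -143 + 7200 = 7057$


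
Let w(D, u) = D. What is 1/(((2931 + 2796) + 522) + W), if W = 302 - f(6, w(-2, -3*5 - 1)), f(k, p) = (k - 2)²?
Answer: 1/6535 ≈ 0.00015302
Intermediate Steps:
f(k, p) = (-2 + k)²
W = 286 (W = 302 - (-2 + 6)² = 302 - 1*4² = 302 - 1*16 = 302 - 16 = 286)
1/(((2931 + 2796) + 522) + W) = 1/(((2931 + 2796) + 522) + 286) = 1/((5727 + 522) + 286) = 1/(6249 + 286) = 1/6535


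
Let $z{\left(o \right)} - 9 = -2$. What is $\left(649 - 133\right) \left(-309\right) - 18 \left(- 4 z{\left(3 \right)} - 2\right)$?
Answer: $-158904$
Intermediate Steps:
$z{\left(o \right)} = 7$ ($z{\left(o \right)} = 9 - 2 = 7$)
$\left(649 - 133\right) \left(-309\right) - 18 \left(- 4 z{\left(3 \right)} - 2\right) = \left(649 - 133\right) \left(-309\right) - 18 \left(\left(-4\right) 7 - 2\right) = 516 \left(-309\right) + \left(- 18 \left(-28 - 2\right) + 0\right) = -159444 + \left(\left(-18\right) \left(-30\right) + 0\right) = -159444 + \left(540 + 0\right) = -159444 + 540 = -158904$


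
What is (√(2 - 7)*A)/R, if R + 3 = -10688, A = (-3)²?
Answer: -9*I*√5/10691 ≈ -0.0018824*I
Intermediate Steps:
A = 9
R = -10691 (R = -3 - 10688 = -10691)
(√(2 - 7)*A)/R = (√(2 - 7)*9)/(-10691) = (√(-5)*9)*(-1/10691) = ((I*√5)*9)*(-1/10691) = (9*I*√5)*(-1/10691) = -9*I*√5/10691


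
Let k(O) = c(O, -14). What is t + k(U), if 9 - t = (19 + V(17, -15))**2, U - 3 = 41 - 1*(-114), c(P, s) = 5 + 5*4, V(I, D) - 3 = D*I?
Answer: -54255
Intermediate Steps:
V(I, D) = 3 + D*I
c(P, s) = 25 (c(P, s) = 5 + 20 = 25)
U = 158 (U = 3 + (41 - 1*(-114)) = 3 + (41 + 114) = 3 + 155 = 158)
k(O) = 25
t = -54280 (t = 9 - (19 + (3 - 15*17))**2 = 9 - (19 + (3 - 255))**2 = 9 - (19 - 252)**2 = 9 - 1*(-233)**2 = 9 - 1*54289 = 9 - 54289 = -54280)
t + k(U) = -54280 + 25 = -54255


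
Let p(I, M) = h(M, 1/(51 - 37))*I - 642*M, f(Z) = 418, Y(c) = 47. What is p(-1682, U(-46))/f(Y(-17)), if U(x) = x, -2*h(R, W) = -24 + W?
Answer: 131713/5852 ≈ 22.507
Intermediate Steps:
h(R, W) = 12 - W/2 (h(R, W) = -(-24 + W)/2 = 12 - W/2)
p(I, M) = -642*M + 335*I/28 (p(I, M) = (12 - 1/(2*(51 - 37)))*I - 642*M = (12 - 1/2/14)*I - 642*M = (12 - 1/2*1/14)*I - 642*M = (12 - 1/28)*I - 642*M = 335*I/28 - 642*M = -642*M + 335*I/28)
p(-1682, U(-46))/f(Y(-17)) = (-642*(-46) + (335/28)*(-1682))/418 = (29532 - 281735/14)*(1/418) = (131713/14)*(1/418) = 131713/5852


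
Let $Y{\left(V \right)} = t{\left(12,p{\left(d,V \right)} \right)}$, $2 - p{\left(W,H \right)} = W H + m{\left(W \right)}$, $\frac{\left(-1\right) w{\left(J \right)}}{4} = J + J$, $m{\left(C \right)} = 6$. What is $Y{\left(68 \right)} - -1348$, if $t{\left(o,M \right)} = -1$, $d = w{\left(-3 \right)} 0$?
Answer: $1347$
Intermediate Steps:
$w{\left(J \right)} = - 8 J$ ($w{\left(J \right)} = - 4 \left(J + J\right) = - 4 \cdot 2 J = - 8 J$)
$d = 0$ ($d = \left(-8\right) \left(-3\right) 0 = 24 \cdot 0 = 0$)
$p{\left(W,H \right)} = -4 - H W$ ($p{\left(W,H \right)} = 2 - \left(W H + 6\right) = 2 - \left(H W + 6\right) = 2 - \left(6 + H W\right) = -4 - H W$)
$Y{\left(V \right)} = -1$
$Y{\left(68 \right)} - -1348 = -1 - -1348 = -1 + 1348 = 1347$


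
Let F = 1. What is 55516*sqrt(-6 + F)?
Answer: 55516*I*sqrt(5) ≈ 1.2414e+5*I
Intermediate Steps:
55516*sqrt(-6 + F) = 55516*sqrt(-6 + 1) = 55516*sqrt(-5) = 55516*(I*sqrt(5)) = 55516*I*sqrt(5)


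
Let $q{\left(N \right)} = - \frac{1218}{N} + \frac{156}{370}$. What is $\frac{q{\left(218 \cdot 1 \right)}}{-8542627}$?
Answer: $\frac{104163}{172262073455} \approx 6.0468 \cdot 10^{-7}$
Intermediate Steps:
$q{\left(N \right)} = \frac{78}{185} - \frac{1218}{N}$ ($q{\left(N \right)} = - \frac{1218}{N} + 156 \cdot \frac{1}{370} = - \frac{1218}{N} + \frac{78}{185} = \frac{78}{185} - \frac{1218}{N}$)
$\frac{q{\left(218 \cdot 1 \right)}}{-8542627} = \frac{\frac{78}{185} - \frac{1218}{218 \cdot 1}}{-8542627} = \left(\frac{78}{185} - \frac{1218}{218}\right) \left(- \frac{1}{8542627}\right) = \left(\frac{78}{185} - \frac{609}{109}\right) \left(- \frac{1}{8542627}\right) = \left(- \frac{104163}{20165}\right) \left(- \frac{1}{8542627}\right) = \frac{104163}{172262073455}$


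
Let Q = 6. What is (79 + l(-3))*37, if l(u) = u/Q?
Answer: 5809/2 ≈ 2904.5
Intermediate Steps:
l(u) = u/6
(79 + l(-3))*37 = (79 + (⅙)*(-3))*37 = (79 - ½)*37 = (157/2)*37 = 5809/2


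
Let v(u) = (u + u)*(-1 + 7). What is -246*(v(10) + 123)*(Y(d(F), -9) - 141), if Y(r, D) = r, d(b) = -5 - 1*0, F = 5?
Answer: 8727588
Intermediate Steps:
d(b) = -5 (d(b) = -5 + 0 = -5)
v(u) = 12*u (v(u) = (2*u)*6 = 12*u)
-246*(v(10) + 123)*(Y(d(F), -9) - 141) = -246*(12*10 + 123)*(-5 - 141) = -246*(120 + 123)*(-146) = -59778*(-146) = -246*(-35478) = 8727588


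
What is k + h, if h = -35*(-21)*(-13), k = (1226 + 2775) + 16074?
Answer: 10520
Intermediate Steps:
k = 20075 (k = 4001 + 16074 = 20075)
h = -9555 (h = 735*(-13) = -9555)
k + h = 20075 - 9555 = 10520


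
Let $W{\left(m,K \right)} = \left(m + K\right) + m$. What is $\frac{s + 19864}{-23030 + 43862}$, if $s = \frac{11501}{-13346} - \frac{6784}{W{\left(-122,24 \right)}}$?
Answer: $\frac{14602774181}{15291312960} \approx 0.95497$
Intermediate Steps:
$W{\left(m,K \right)} = K + 2 m$ ($W{\left(m,K \right)} = \left(K + m\right) + m = K + 2 m$)
$s = \frac{22002261}{734030}$ ($s = \frac{11501}{-13346} - \frac{6784}{24 + 2 \left(-122\right)} = 11501 \left(- \frac{1}{13346}\right) - \frac{6784}{24 - 244} = - \frac{11501}{13346} - \frac{6784}{-220} = - \frac{11501}{13346} - - \frac{1696}{55} = - \frac{11501}{13346} + \frac{1696}{55} = \frac{22002261}{734030} \approx 29.975$)
$\frac{s + 19864}{-23030 + 43862} = \frac{\frac{22002261}{734030} + 19864}{-23030 + 43862} = \frac{14602774181}{734030 \cdot 20832} = \frac{14602774181}{734030} \cdot \frac{1}{20832} = \frac{14602774181}{15291312960}$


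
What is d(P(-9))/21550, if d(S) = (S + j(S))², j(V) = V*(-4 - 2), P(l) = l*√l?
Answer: -729/862 ≈ -0.84571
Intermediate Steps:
P(l) = l^(3/2)
j(V) = -6*V (j(V) = V*(-6) = -6*V)
d(S) = 25*S² (d(S) = (S - 6*S)² = (-5*S)² = 25*S²)
d(P(-9))/21550 = (25*((-9)^(3/2))²)/21550 = (25*(-27*I)²)*(1/21550) = (25*(-729))*(1/21550) = -18225*1/21550 = -729/862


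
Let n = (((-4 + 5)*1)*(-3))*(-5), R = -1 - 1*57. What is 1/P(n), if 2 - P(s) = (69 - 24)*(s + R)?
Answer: 1/1937 ≈ 0.00051626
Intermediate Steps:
R = -58 (R = -1 - 57 = -58)
n = 15 (n = ((1*1)*(-3))*(-5) = (1*(-3))*(-5) = -3*(-5) = 15)
P(s) = 2612 - 45*s (P(s) = 2 - (69 - 24)*(s - 58) = 2 - 45*(-58 + s) = 2 - (-2610 + 45*s) = 2 + (2610 - 45*s) = 2612 - 45*s)
1/P(n) = 1/(2612 - 45*15) = 1/(2612 - 675) = 1/1937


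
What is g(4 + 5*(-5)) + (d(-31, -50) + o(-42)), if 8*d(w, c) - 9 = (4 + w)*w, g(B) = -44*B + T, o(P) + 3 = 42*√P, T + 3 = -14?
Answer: 4039/4 + 42*I*√42 ≈ 1009.8 + 272.19*I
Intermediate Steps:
T = -17 (T = -3 - 14 = -17)
o(P) = -3 + 42*√P
g(B) = -17 - 44*B (g(B) = -44*B - 17 = -17 - 44*B)
d(w, c) = 9/8 + w*(4 + w)/8 (d(w, c) = 9/8 + ((4 + w)*w)/8 = 9/8 + (w*(4 + w))/8 = 9/8 + w*(4 + w)/8)
g(4 + 5*(-5)) + (d(-31, -50) + o(-42)) = (-17 - 44*(4 + 5*(-5))) + ((9/8 + (½)*(-31) + (⅛)*(-31)²) + (-3 + 42*√(-42))) = (-17 - 44*(4 - 25)) + ((9/8 - 31/2 + (⅛)*961) + (-3 + 42*(I*√42))) = (-17 - 44*(-21)) + ((9/8 - 31/2 + 961/8) + (-3 + 42*I*√42)) = (-17 + 924) + (423/4 + (-3 + 42*I*√42)) = 907 + (411/4 + 42*I*√42) = 4039/4 + 42*I*√42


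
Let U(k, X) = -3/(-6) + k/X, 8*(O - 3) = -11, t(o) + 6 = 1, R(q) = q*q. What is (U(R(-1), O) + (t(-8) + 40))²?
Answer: 881721/676 ≈ 1304.3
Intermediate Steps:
R(q) = q²
t(o) = -5 (t(o) = -6 + 1 = -5)
O = 13/8 (O = 3 + (⅛)*(-11) = 3 - 11/8 = 13/8 ≈ 1.6250)
U(k, X) = ½ + k/X (U(k, X) = -3*(-⅙) + k/X = ½ + k/X)
(U(R(-1), O) + (t(-8) + 40))² = (((-1)² + (½)*(13/8))/(13/8) + (-5 + 40))² = (8*(1 + 13/16)/13 + 35)² = ((8/13)*(29/16) + 35)² = (29/26 + 35)² = (939/26)² = 881721/676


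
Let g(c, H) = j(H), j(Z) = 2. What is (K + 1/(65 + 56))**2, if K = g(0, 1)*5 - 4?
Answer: 528529/14641 ≈ 36.099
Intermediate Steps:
g(c, H) = 2
K = 6 (K = 2*5 - 4 = 10 - 4 = 6)
(K + 1/(65 + 56))**2 = (6 + 1/(65 + 56))**2 = (6 + 1/121)**2 = (727/121)**2 = 528529/14641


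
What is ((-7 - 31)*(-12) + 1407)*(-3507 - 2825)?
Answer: -11796516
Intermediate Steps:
((-7 - 31)*(-12) + 1407)*(-3507 - 2825) = (-38*(-12) + 1407)*(-6332) = (456 + 1407)*(-6332) = 1863*(-6332) = -11796516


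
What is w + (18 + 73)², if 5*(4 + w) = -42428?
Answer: -1043/5 ≈ -208.60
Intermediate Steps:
w = -42448/5 (w = -4 + (⅕)*(-42428) = -4 - 42428/5 = -42448/5 ≈ -8489.6)
w + (18 + 73)² = -42448/5 + (18 + 73)² = -42448/5 + 91² = -42448/5 + 8281 = -1043/5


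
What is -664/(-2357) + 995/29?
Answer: 2364471/68353 ≈ 34.592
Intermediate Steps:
-664/(-2357) + 995/29 = -664*(-1/2357) + 995*(1/29) = 664/2357 + 995/29 = 2364471/68353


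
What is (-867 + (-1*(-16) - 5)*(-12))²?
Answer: 998001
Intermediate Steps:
(-867 + (-1*(-16) - 5)*(-12))² = (-867 + (16 - 5)*(-12))² = (-867 + 11*(-12))² = (-867 - 132)² = (-999)² = 998001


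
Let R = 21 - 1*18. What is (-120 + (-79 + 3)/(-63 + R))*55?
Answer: -19591/3 ≈ -6530.3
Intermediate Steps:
R = 3 (R = 21 - 18 = 3)
(-120 + (-79 + 3)/(-63 + R))*55 = (-120 + (-79 + 3)/(-63 + 3))*55 = (-120 - 76/(-60))*55 = (-120 - 76*(-1/60))*55 = (-120 + 19/15)*55 = -1781/15*55 = -19591/3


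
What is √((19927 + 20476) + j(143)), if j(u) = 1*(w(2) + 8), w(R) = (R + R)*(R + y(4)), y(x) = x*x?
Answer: √40483 ≈ 201.20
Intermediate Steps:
y(x) = x²
w(R) = 2*R*(16 + R) (w(R) = (R + R)*(R + 4²) = (2*R)*(R + 16) = (2*R)*(16 + R) = 2*R*(16 + R))
j(u) = 80 (j(u) = 1*(2*2*(16 + 2) + 8) = 1*(2*2*18 + 8) = 1*(72 + 8) = 1*80 = 80)
√((19927 + 20476) + j(143)) = √((19927 + 20476) + 80) = √(40403 + 80) = √40483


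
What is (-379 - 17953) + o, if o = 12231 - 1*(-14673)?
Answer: 8572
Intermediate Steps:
o = 26904 (o = 12231 + 14673 = 26904)
(-379 - 17953) + o = (-379 - 17953) + 26904 = -18332 + 26904 = 8572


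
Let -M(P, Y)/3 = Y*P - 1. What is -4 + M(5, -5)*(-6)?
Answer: -472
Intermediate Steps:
M(P, Y) = 3 - 3*P*Y (M(P, Y) = -3*(Y*P - 1) = -3*(P*Y - 1) = -3*(-1 + P*Y) = 3 - 3*P*Y)
-4 + M(5, -5)*(-6) = -4 + (3 - 3*5*(-5))*(-6) = -4 + (3 + 75)*(-6) = -4 + 78*(-6) = -4 - 468 = -472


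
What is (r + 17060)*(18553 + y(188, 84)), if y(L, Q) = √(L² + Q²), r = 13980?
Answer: 575885120 + 620800*√106 ≈ 5.8228e+8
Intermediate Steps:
(r + 17060)*(18553 + y(188, 84)) = (13980 + 17060)*(18553 + √(188² + 84²)) = 31040*(18553 + √(35344 + 7056)) = 31040*(18553 + √42400) = 31040*(18553 + 20*√106) = 575885120 + 620800*√106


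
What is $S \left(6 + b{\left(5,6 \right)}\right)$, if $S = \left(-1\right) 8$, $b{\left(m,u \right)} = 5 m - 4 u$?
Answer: $-56$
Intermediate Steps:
$b{\left(m,u \right)} = - 4 u + 5 m$
$S = -8$
$S \left(6 + b{\left(5,6 \right)}\right) = - 8 \left(6 + \left(\left(-4\right) 6 + 5 \cdot 5\right)\right) = - 8 \left(6 + \left(-24 + 25\right)\right) = - 8 \left(6 + 1\right) = \left(-8\right) 7 = -56$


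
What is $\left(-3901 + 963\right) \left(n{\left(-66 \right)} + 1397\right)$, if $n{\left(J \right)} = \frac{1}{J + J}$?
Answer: $- \frac{270888007}{66} \approx -4.1044 \cdot 10^{6}$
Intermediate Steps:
$n{\left(J \right)} = \frac{1}{2 J}$
$\left(-3901 + 963\right) \left(n{\left(-66 \right)} + 1397\right) = \left(-3901 + 963\right) \left(\frac{1}{2 \left(-66\right)} + 1397\right) = - 2938 \left(\frac{1}{2} \left(- \frac{1}{66}\right) + 1397\right) = - 2938 \left(- \frac{1}{132} + 1397\right) = \left(-2938\right) \frac{184403}{132} = - \frac{270888007}{66}$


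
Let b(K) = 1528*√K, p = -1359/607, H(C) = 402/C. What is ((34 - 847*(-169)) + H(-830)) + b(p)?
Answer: 59418254/415 + 4584*I*√91657/607 ≈ 1.4318e+5 + 2286.3*I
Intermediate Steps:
p = -1359/607 (p = -1359*1/607 = -1359/607 ≈ -2.2389)
((34 - 847*(-169)) + H(-830)) + b(p) = ((34 - 847*(-169)) + 402/(-830)) + 1528*√(-1359/607) = ((34 + 143143) + 402*(-1/830)) + 1528*(3*I*√91657/607) = (143177 - 201/415) + 4584*I*√91657/607 = 59418254/415 + 4584*I*√91657/607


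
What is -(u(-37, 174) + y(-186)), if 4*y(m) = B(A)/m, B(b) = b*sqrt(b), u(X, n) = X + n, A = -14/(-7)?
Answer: -137 + sqrt(2)/372 ≈ -137.00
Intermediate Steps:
A = 2 (A = -14*(-1/7) = 2)
B(b) = b**(3/2)
y(m) = sqrt(2)/(2*m) (y(m) = (2**(3/2)/m)/4 = ((2*sqrt(2))/m)/4 = (2*sqrt(2)/m)/4 = sqrt(2)/(2*m))
-(u(-37, 174) + y(-186)) = -((-37 + 174) + (1/2)*sqrt(2)/(-186)) = -(137 + (1/2)*sqrt(2)*(-1/186)) = -(137 - sqrt(2)/372) = -137 + sqrt(2)/372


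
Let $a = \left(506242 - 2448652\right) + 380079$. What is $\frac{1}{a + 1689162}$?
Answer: $\frac{1}{126831} \approx 7.8845 \cdot 10^{-6}$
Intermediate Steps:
$a = -1562331$ ($a = -1942410 + 380079 = -1562331$)
$\frac{1}{a + 1689162} = \frac{1}{-1562331 + 1689162} = \frac{1}{126831}$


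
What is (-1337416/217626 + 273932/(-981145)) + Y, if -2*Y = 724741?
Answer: -77375685520672537/213522661770 ≈ -3.6238e+5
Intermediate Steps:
Y = -724741/2 (Y = -½*724741 = -724741/2 ≈ -3.6237e+5)
(-1337416/217626 + 273932/(-981145)) + Y = (-1337416/217626 + 273932/(-981145)) - 724741/2 = (-1337416*1/217626 + 273932*(-1/981145)) - 724741/2 = (-668708/108813 - 273932/981145) - 724741/2 = -685906873376/106761330885 - 724741/2 = -77375685520672537/213522661770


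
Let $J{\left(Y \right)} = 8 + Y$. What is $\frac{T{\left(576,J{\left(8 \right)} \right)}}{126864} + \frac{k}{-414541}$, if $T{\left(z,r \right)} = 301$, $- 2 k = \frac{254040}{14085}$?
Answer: $\frac{39413246017}{16460773109712} \approx 0.0023944$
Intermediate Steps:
$k = - \frac{8468}{939}$ ($k = - \frac{254040 \cdot \frac{1}{14085}}{2} = \left(- \frac{1}{2}\right) \frac{16936}{939} = - \frac{8468}{939} \approx -9.0181$)
$\frac{T{\left(576,J{\left(8 \right)} \right)}}{126864} + \frac{k}{-414541} = \frac{301}{126864} - \frac{8468}{939 \left(-414541\right)} = 301 \cdot \frac{1}{126864} - - \frac{8468}{389253999} = \frac{301}{126864} + \frac{8468}{389253999} = \frac{39413246017}{16460773109712}$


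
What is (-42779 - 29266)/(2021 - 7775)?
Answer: 24015/1918 ≈ 12.521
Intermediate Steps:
(-42779 - 29266)/(2021 - 7775) = -72045/(-5754) = -72045*(-1/5754) = 24015/1918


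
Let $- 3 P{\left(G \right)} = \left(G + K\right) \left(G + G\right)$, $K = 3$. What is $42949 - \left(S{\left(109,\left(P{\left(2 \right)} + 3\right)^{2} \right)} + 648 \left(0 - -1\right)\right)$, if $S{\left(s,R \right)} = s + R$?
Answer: $\frac{379607}{9} \approx 42179.0$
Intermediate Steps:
$P{\left(G \right)} = - \frac{2 G \left(3 + G\right)}{3}$ ($P{\left(G \right)} = - \frac{\left(G + 3\right) \left(G + G\right)}{3} = - \frac{\left(3 + G\right) 2 G}{3} = - \frac{2 G \left(3 + G\right)}{3}$)
$S{\left(s,R \right)} = R + s$
$42949 - \left(S{\left(109,\left(P{\left(2 \right)} + 3\right)^{2} \right)} + 648 \left(0 - -1\right)\right) = 42949 - \left(\left(\left(\left(- \frac{2}{3}\right) 2 \left(3 + 2\right) + 3\right)^{2} + 109\right) + 648 \left(0 - -1\right)\right) = 42949 - \left(\left(\left(\left(- \frac{2}{3}\right) 2 \cdot 5 + 3\right)^{2} + 109\right) + 648 \left(0 + 1\right)\right) = 42949 - \left(\left(\left(- \frac{20}{3} + 3\right)^{2} + 109\right) + 648 \cdot 1\right) = 42949 - \left(\left(\left(- \frac{11}{3}\right)^{2} + 109\right) + 648\right) = 42949 - \left(\left(\frac{121}{9} + 109\right) + 648\right) = 42949 - \left(\frac{1102}{9} + 648\right) = 42949 - \frac{6934}{9} = \frac{379607}{9}$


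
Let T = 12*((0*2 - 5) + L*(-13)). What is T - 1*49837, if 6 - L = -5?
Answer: -51613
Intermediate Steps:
L = 11 (L = 6 - 1*(-5) = 6 + 5 = 11)
T = -1776 (T = 12*((0*2 - 5) + 11*(-13)) = 12*((0 - 5) - 143) = 12*(-5 - 143) = 12*(-148) = -1776)
T - 1*49837 = -1776 - 1*49837 = -1776 - 49837 = -51613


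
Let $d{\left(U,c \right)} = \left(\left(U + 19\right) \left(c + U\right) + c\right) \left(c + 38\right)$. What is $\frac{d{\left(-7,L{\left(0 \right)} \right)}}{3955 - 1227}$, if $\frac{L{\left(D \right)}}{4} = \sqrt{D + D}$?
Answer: $- \frac{399}{341} \approx -1.1701$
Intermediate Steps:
$L{\left(D \right)} = 4 \sqrt{2} \sqrt{D}$ ($L{\left(D \right)} = 4 \sqrt{D + D} = 4 \sqrt{2 D} = 4 \sqrt{2} \sqrt{D}$)
$d{\left(U,c \right)} = \left(38 + c\right) \left(c + \left(19 + U\right) \left(U + c\right)\right)$ ($d{\left(U,c \right)} = \left(\left(19 + U\right) \left(U + c\right) + c\right) \left(38 + c\right) = \left(c + \left(19 + U\right) \left(U + c\right)\right) \left(38 + c\right) = \left(38 + c\right) \left(c + \left(19 + U\right) \left(U + c\right)\right)$)
$\frac{d{\left(-7,L{\left(0 \right)} \right)}}{3955 - 1227} = \frac{20 \left(4 \sqrt{2} \sqrt{0}\right)^{2} + 38 \left(-7\right)^{2} + 722 \left(-7\right) + 760 \cdot 4 \sqrt{2} \sqrt{0} - 7 \left(4 \sqrt{2} \sqrt{0}\right)^{2} + 4 \sqrt{2} \sqrt{0} \left(-7\right)^{2} + 57 \left(-7\right) 4 \sqrt{2} \sqrt{0}}{3955 - 1227} = \frac{20 \left(4 \sqrt{2} \cdot 0\right)^{2} + 38 \cdot 49 - 5054 + 760 \cdot 4 \sqrt{2} \cdot 0 - 7 \left(4 \sqrt{2} \cdot 0\right)^{2} + 4 \sqrt{2} \cdot 0 \cdot 49 + 57 \left(-7\right) 4 \sqrt{2} \cdot 0}{3955 - 1227} = \frac{20 \cdot 0^{2} + 1862 - 5054 + 760 \cdot 0 - 7 \cdot 0^{2} + 0 \cdot 49 + 57 \left(-7\right) 0}{2728} = \left(20 \cdot 0 + 1862 - 5054 + 0 - 0 + 0 + 0\right) \frac{1}{2728} = \left(0 + 1862 - 5054 + 0 + 0 + 0 + 0\right) \frac{1}{2728} = \left(-3192\right) \frac{1}{2728} = - \frac{399}{341}$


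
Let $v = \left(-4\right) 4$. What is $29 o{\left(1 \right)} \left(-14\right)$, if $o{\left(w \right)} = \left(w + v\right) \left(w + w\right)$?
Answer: $12180$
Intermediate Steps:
$v = -16$
$o{\left(w \right)} = 2 w \left(-16 + w\right)$ ($o{\left(w \right)} = \left(w - 16\right) \left(w + w\right) = \left(-16 + w\right) 2 w = 2 w \left(-16 + w\right)$)
$29 o{\left(1 \right)} \left(-14\right) = 29 \cdot 2 \cdot 1 \left(-16 + 1\right) \left(-14\right) = 29 \cdot 2 \cdot 1 \left(-15\right) \left(-14\right) = 29 \left(-30\right) \left(-14\right) = \left(-870\right) \left(-14\right) = 12180$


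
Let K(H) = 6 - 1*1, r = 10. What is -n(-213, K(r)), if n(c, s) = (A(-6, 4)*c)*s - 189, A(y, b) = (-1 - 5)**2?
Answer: 38529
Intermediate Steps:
A(y, b) = 36 (A(y, b) = (-6)**2 = 36)
K(H) = 5 (K(H) = 6 - 1 = 5)
n(c, s) = -189 + 36*c*s (n(c, s) = (36*c)*s - 189 = 36*c*s - 189 = -189 + 36*c*s)
-n(-213, K(r)) = -(-189 + 36*(-213)*5) = -(-189 - 38340) = -1*(-38529) = 38529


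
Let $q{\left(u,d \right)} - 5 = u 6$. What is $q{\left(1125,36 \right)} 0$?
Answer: $0$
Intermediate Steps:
$q{\left(u,d \right)} = 5 + 6 u$ ($q{\left(u,d \right)} = 5 + u 6 = 5 + 6 u$)
$q{\left(1125,36 \right)} 0 = \left(5 + 6 \cdot 1125\right) 0 = \left(5 + 6750\right) 0 = 6755 \cdot 0 = 0$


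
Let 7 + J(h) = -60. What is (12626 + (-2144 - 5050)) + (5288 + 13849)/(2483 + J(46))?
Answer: 13142849/2416 ≈ 5439.9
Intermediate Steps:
J(h) = -67 (J(h) = -7 - 60 = -67)
(12626 + (-2144 - 5050)) + (5288 + 13849)/(2483 + J(46)) = (12626 + (-2144 - 5050)) + (5288 + 13849)/(2483 - 67) = (12626 - 7194) + 19137/2416 = 5432 + 19137*(1/2416) = 5432 + 19137/2416 = 13142849/2416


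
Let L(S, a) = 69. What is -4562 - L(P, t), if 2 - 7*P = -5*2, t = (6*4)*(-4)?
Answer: -4631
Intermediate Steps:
t = -96 (t = 24*(-4) = -96)
P = 12/7 (P = 2/7 - (-5)*2/7 = 2/7 - 1/7*(-10) = 2/7 + 10/7 = 12/7 ≈ 1.7143)
-4562 - L(P, t) = -4562 - 1*69 = -4562 - 69 = -4631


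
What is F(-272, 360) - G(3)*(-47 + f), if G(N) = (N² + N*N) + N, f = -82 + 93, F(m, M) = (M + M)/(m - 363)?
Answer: 95868/127 ≈ 754.87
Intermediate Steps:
F(m, M) = 2*M/(-363 + m) (F(m, M) = (2*M)/(-363 + m) = 2*M/(-363 + m))
f = 11
G(N) = N + 2*N² (G(N) = (N² + N²) + N = 2*N² + N = N + 2*N²)
F(-272, 360) - G(3)*(-47 + f) = 2*360/(-363 - 272) - 3*(1 + 2*3)*(-47 + 11) = 2*360/(-635) - 3*(1 + 6)*(-36) = 2*360*(-1/635) - 3*7*(-36) = -144/127 - 21*(-36) = -144/127 - 1*(-756) = -144/127 + 756 = 95868/127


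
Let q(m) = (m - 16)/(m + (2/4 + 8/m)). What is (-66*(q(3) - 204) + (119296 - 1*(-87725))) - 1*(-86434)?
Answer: 11361151/37 ≈ 3.0706e+5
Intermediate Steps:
q(m) = (-16 + m)/(½ + m + 8/m) (q(m) = (-16 + m)/(m + (2*(¼) + 8/m)) = (-16 + m)/(m + (½ + 8/m)) = (-16 + m)/(½ + m + 8/m))
(-66*(q(3) - 204) + (119296 - 1*(-87725))) - 1*(-86434) = (-66*(2*3*(-16 + 3)/(16 + 3 + 2*3²) - 204) + (119296 - 1*(-87725))) - 1*(-86434) = (-66*(2*3*(-13)/(16 + 3 + 2*9) - 204) + (119296 + 87725)) + 86434 = (-66*(2*3*(-13)/(16 + 3 + 18) - 204) + 207021) + 86434 = (-66*(2*3*(-13)/37 - 204) + 207021) + 86434 = (-66*(2*3*(1/37)*(-13) - 204) + 207021) + 86434 = (-66*(-78/37 - 204) + 207021) + 86434 = (-66*(-7626/37) + 207021) + 86434 = (503316/37 + 207021) + 86434 = 8163093/37 + 86434 = 11361151/37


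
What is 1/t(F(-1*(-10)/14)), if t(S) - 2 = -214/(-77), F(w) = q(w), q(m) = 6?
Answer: 77/368 ≈ 0.20924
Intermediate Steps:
F(w) = 6
t(S) = 368/77 (t(S) = 2 - 214/(-77) = 2 - 214*(-1/77) = 2 + 214/77 = 368/77)
1/t(F(-1*(-10)/14)) = 1/(368/77) = 77/368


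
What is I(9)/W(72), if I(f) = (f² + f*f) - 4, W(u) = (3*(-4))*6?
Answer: -79/36 ≈ -2.1944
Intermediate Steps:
W(u) = -72 (W(u) = -12*6 = -72)
I(f) = -4 + 2*f² (I(f) = (f² + f²) - 4 = 2*f² - 4 = -4 + 2*f²)
I(9)/W(72) = (-4 + 2*9²)/(-72) = (-4 + 2*81)*(-1/72) = (-4 + 162)*(-1/72) = 158*(-1/72) = -79/36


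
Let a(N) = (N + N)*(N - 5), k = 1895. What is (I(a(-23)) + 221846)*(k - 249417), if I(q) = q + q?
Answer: -55549382284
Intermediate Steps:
a(N) = 2*N*(-5 + N) (a(N) = (2*N)*(-5 + N) = 2*N*(-5 + N))
I(q) = 2*q
(I(a(-23)) + 221846)*(k - 249417) = (2*(2*(-23)*(-5 - 23)) + 221846)*(1895 - 249417) = (2*(2*(-23)*(-28)) + 221846)*(-247522) = (2*1288 + 221846)*(-247522) = (2576 + 221846)*(-247522) = 224422*(-247522) = -55549382284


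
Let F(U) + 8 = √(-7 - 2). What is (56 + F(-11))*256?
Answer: 12288 + 768*I ≈ 12288.0 + 768.0*I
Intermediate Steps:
F(U) = -8 + 3*I (F(U) = -8 + √(-7 - 2) = -8 + √(-9) = -8 + 3*I)
(56 + F(-11))*256 = (56 + (-8 + 3*I))*256 = (48 + 3*I)*256 = 12288 + 768*I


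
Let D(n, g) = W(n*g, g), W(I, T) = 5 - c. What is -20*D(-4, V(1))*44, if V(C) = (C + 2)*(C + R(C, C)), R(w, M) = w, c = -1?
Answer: -5280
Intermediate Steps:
V(C) = 2*C*(2 + C) (V(C) = (C + 2)*(C + C) = (2 + C)*(2*C) = 2*C*(2 + C))
W(I, T) = 6 (W(I, T) = 5 - 1*(-1) = 5 + 1 = 6)
D(n, g) = 6
-20*D(-4, V(1))*44 = -20*6*44 = -120*44 = -5280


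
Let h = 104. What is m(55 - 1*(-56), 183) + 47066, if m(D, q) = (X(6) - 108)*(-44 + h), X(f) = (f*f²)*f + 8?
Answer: 118826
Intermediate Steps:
X(f) = 8 + f⁴ (X(f) = f³*f + 8 = f⁴ + 8 = 8 + f⁴)
m(D, q) = 71760 (m(D, q) = ((8 + 6⁴) - 108)*(-44 + 104) = ((8 + 1296) - 108)*60 = (1304 - 108)*60 = 1196*60 = 71760)
m(55 - 1*(-56), 183) + 47066 = 71760 + 47066 = 118826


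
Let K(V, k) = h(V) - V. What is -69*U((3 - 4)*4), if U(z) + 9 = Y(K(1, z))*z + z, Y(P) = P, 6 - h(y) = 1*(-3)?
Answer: 3105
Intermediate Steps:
h(y) = 9 (h(y) = 6 - (-3) = 6 - 1*(-3) = 6 + 3 = 9)
K(V, k) = 9 - V
U(z) = -9 + 9*z (U(z) = -9 + ((9 - 1*1)*z + z) = -9 + ((9 - 1)*z + z) = -9 + (8*z + z) = -9 + 9*z)
-69*U((3 - 4)*4) = -69*(-9 + 9*((3 - 4)*4)) = -69*(-9 + 9*(-1*4)) = -69*(-9 + 9*(-4)) = -69*(-9 - 36) = -69*(-45) = 3105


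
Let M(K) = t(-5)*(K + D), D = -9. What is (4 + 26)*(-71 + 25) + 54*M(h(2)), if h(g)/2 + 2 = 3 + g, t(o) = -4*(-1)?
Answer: -2028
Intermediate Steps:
t(o) = 4
h(g) = 2 + 2*g (h(g) = -4 + 2*(3 + g) = -4 + (6 + 2*g) = 2 + 2*g)
M(K) = -36 + 4*K (M(K) = 4*(K - 9) = 4*(-9 + K) = -36 + 4*K)
(4 + 26)*(-71 + 25) + 54*M(h(2)) = (4 + 26)*(-71 + 25) + 54*(-36 + 4*(2 + 2*2)) = 30*(-46) + 54*(-36 + 4*(2 + 4)) = -1380 + 54*(-36 + 4*6) = -1380 + 54*(-36 + 24) = -1380 + 54*(-12) = -1380 - 648 = -2028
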